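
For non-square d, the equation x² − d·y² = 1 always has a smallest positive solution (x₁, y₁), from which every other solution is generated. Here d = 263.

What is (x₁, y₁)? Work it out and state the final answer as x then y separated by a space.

[16; 4,1,1,1,1,15,1,1,1,1,4,32] for √263; ℓ=12 ⇒ convergent index 11
a_0=16:  p_0=16·1+0=16,  q_0=16·0+1=1
a_1=4:  p_1=4·16+1=65,  q_1=4·1+0=4
a_2=1:  p_2=1·65+16=81,  q_2=1·4+1=5
a_3=1:  p_3=1·81+65=146,  q_3=1·5+4=9
…
a_5=1:  p_5=1·227+146=373,  q_5=1·14+9=23
…
a_7=1:  p_7=1·5822+373=6195,  q_7=1·359+23=382
…
a_9=1:  p_9=1·12017+6195=18212,  q_9=1·741+382=1123
a_10=1:  p_10=1·18212+12017=30229,  q_10=1·1123+741=1864
a_11=4:  p_11=4·30229+18212=139128,  q_11=4·1864+1123=8579
→ (139128, 8579).  Check: 139128²=19356600384, 263·8579²=19356600383, difference 1.

139128 8579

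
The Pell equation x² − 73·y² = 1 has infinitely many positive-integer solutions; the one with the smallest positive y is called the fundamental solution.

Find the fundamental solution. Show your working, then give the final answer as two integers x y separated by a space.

2281249 267000

[8; 1,1,5,5,1,1,16] for √73; ℓ=7 ⇒ convergent index 13
a_0=8:  p_0=8·1+0=8,  q_0=8·0+1=1
a_1=1:  p_1=1·8+1=9,  q_1=1·1+0=1
a_2=1:  p_2=1·9+8=17,  q_2=1·1+1=2
a_3=5:  p_3=5·17+9=94,  q_3=5·2+1=11
a_4=5:  p_4=5·94+17=487,  q_4=5·11+2=57
…
a_7=16:  p_7=16·1068+581=17669,  q_7=16·125+68=2068
…
a_11=5:  p_11=5·200767+36406=1040241,  q_11=5·23498+4261=121751
a_12=1:  p_12=1·1040241+200767=1241008,  q_12=1·121751+23498=145249
a_13=1:  p_13=1·1241008+1040241=2281249,  q_13=1·145249+121751=267000
fundamental: x₁=2281249, y₁=267000  (since 5204097000001 − 73·71289000000 = 1)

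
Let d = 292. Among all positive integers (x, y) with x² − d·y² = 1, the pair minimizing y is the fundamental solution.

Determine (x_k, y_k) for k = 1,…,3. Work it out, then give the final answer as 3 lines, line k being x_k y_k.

[17; 11,2,1,3,8,3,1,2,11,34] for √292; ℓ=10 ⇒ convergent index 9
a_0=17:  p_0=17·1+0=17,  q_0=17·0+1=1
…
a_6=3:  p_6=3·17669+2136=55143,  q_6=3·1034+125=3227
…
a_8=2:  p_8=2·72812+55143=200767,  q_8=2·4261+3227=11749
a_9=11:  p_9=11·200767+72812=2281249,  q_9=11·11749+4261=133500
(x₁, y₁) = (2281249, 133500);  2281249² − 292·133500² = 1 ✓
k=2:  x_2 = 2281249·2281249+292·133500·133500 = 10408194000001,  y_2 = 2281249·133500+133500·2281249 = 609093483000
k=3:  x_3 = 2281249·10408194000001+292·133500·609093483000 = 47487364308614281249,  y_3 = 2281249·609093483000+133500·10408194000001 = 2778987798000400500

2281249 133500
10408194000001 609093483000
47487364308614281249 2778987798000400500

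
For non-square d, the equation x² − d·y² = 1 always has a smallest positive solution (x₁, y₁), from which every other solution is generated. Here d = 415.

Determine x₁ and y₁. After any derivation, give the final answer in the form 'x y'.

[20; 2,1,2,4,6,…,1,2,40] for √415; ℓ=16 ⇒ convergent index 15
i=0: a=20 ⇒ p=20, q=1
i=1: a=2 ⇒ p=41, q=2
i=2: a=1 ⇒ p=61, q=3
i=3: a=2 ⇒ p=163, q=8
i=4: a=4 ⇒ p=713, q=35
i=5: a=6 ⇒ p=4441, q=218
i=6: a=1 ⇒ p=5154, q=253
i=7: a=1 ⇒ p=9595, q=471
…
i=9: a=1 ⇒ p=43534, q=2137
i=10: a=1 ⇒ p=77473, q=3803
i=11: a=6 ⇒ p=508372, q=24955
i=12: a=4 ⇒ p=2110961, q=103623
i=13: a=2 ⇒ p=4730294, q=232201
i=14: a=1 ⇒ p=6841255, q=335824
i=15: a=2 ⇒ p=18412804, q=903849
fundamental: x₁=18412804, y₁=903849  (since 339031351142416 − 415·816943014801 = 1)

18412804 903849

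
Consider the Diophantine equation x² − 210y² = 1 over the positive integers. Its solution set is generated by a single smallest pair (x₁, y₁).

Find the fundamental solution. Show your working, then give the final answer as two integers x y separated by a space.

d=210: √d = [14; 2,28] (ℓ=2, even), read p_1/q_1
a_0=14:  p_0=14·1+0=14,  q_0=14·0+1=1
a_1=2:  p_1=2·14+1=29,  q_1=2·1+0=2
→ (29, 2).  Check: 29²=841, 210·2²=840, difference 1.

29 2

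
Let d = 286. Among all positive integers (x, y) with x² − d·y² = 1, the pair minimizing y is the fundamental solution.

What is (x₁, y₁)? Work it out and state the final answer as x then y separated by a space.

561835 33222

d=286: √d = [16; 1,10,3,3,2,3,3,10,1,32] (ℓ=10, even), read p_9/q_9
i=0: a=16 ⇒ p=16, q=1
…
i=2: a=10 ⇒ p=186, q=11
…
i=6: a=3 ⇒ p=15102, q=893
i=7: a=3 ⇒ p=49703, q=2939
i=8: a=10 ⇒ p=512132, q=30283
i=9: a=1 ⇒ p=561835, q=33222
(x₁, y₁) = (561835, 33222);  561835² − 286·33222² = 1 ✓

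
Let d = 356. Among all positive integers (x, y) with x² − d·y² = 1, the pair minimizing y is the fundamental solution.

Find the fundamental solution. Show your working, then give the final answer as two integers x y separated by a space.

√356 → a₀=18, period (1,6,1,1,2,…,6,1,36); ℓ=14 even so k=13
step 0: (18, 1)  from 18·(1,0) + (0,1)
…
step 2: (132, 7)  from 6·(19,1) + (18,1)
step 3: (151, 8)  from 1·(132,7) + (19,1)
step 4: (283, 15)  from 1·(151,8) + (132,7)
step 5: (717, 38)  from 2·(283,15) + (151,8)
step 6: (1000, 53)  from 1·(717,38) + (283,15)
…
step 11: (66019, 3499)  from 1·(37868,2007) + (28151,1492)
step 12: (433982, 23001)  from 6·(66019,3499) + (37868,2007)
step 13: (500001, 26500)  from 1·(433982,23001) + (66019,3499)
→ (500001, 26500).  Check: 500001²=250001000001, 356·26500²=250001000000, difference 1.

500001 26500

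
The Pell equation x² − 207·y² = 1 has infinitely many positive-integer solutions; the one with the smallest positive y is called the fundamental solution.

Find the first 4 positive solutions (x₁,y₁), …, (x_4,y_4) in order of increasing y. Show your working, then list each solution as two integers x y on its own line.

[14; 2,1,1,2,1,1,2,28] for √207; ℓ=8 ⇒ convergent index 7
step 0: (14, 1)  from 14·(1,0) + (0,1)
step 1: (29, 2)  from 2·(14,1) + (1,0)
step 2: (43, 3)  from 1·(29,2) + (14,1)
…
step 4: (187, 13)  from 2·(72,5) + (43,3)
…
step 6: (446, 31)  from 1·(259,18) + (187,13)
step 7: (1151, 80)  from 2·(446,31) + (259,18)
(x₁, y₁) = (1151, 80);  1151² − 207·80² = 1 ✓
(x_2, y_2) = (1151·1151 + 207·80·80, 1151·80 + 80·1151) = (2649601, 184160)
(x_3, y_3) = (1151·2649601 + 207·80·184160, 1151·184160 + 80·2649601) = (6099380351, 423936240)
(x_4, y_4) = (1151·6099380351 + 207·80·423936240, 1151·423936240 + 80·6099380351) = (14040770918401, 975901040320)

1151 80
2649601 184160
6099380351 423936240
14040770918401 975901040320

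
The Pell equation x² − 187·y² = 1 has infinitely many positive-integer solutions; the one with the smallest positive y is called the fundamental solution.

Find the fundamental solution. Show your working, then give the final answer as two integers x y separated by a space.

1682 123

√187 = [13; 1,2,13,2,1,26, …], period ℓ=6 (even) → k=5
a_0=13:  p_0=13·1+0=13,  q_0=13·0+1=1
…
a_4=2:  p_4=2·547+41=1135,  q_4=2·40+3=83
a_5=1:  p_5=1·1135+547=1682,  q_5=1·83+40=123
(x₁, y₁) = (1682, 123);  1682² − 187·123² = 1 ✓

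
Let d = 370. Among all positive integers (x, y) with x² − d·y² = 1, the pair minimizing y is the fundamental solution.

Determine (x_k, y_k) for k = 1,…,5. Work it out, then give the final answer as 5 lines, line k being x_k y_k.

213859 11118
91471343761 4755368724
39123940210553539 2033956799880714
16734013458886067250241 869959934526623861928
7157438768568706971928026499 372097523273824548176239590

d=370: √d = [19; 4,4,38] (ℓ=3, odd), read p_5/q_5
k=0  a_k=19  p_k/q_k = 19/1
k=1  a_k=4  p_k/q_k = 77/4
…
k=4  a_k=4  p_k/q_k = 50339/2617
k=5  a_k=4  p_k/q_k = 213859/11118
fundamental: x₁=213859, y₁=11118  (since 45735671881 − 370·123609924 = 1)
k=2:  x_2 = 213859·213859+370·11118·11118 = 91471343761,  y_2 = 213859·11118+11118·213859 = 4755368724
k=3:  x_3 = 213859·91471343761+370·11118·4755368724 = 39123940210553539,  y_3 = 213859·4755368724+11118·91471343761 = 2033956799880714
k=4:  x_4 = 213859·39123940210553539+370·11118·2033956799880714 = 16734013458886067250241,  y_4 = 213859·2033956799880714+11118·39123940210553539 = 869959934526623861928
k=5:  x_5 = 213859·16734013458886067250241+370·11118·869959934526623861928 = 7157438768568706971928026499,  y_5 = 213859·869959934526623861928+11118·16734013458886067250241 = 372097523273824548176239590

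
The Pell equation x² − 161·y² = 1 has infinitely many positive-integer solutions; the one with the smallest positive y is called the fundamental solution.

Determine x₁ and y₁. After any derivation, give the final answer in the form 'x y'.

11775 928

[12; 1,2,4,1,2,1,4,2,1,24] for √161; ℓ=10 ⇒ convergent index 9
k=0  a_k=12  p_k/q_k = 12/1
k=1  a_k=1  p_k/q_k = 13/1
k=2  a_k=2  p_k/q_k = 38/3
k=3  a_k=4  p_k/q_k = 165/13
k=4  a_k=1  p_k/q_k = 203/16
k=5  a_k=2  p_k/q_k = 571/45
…
k=7  a_k=4  p_k/q_k = 3667/289
k=8  a_k=2  p_k/q_k = 8108/639
k=9  a_k=1  p_k/q_k = 11775/928
fundamental: x₁=11775, y₁=928  (since 138650625 − 161·861184 = 1)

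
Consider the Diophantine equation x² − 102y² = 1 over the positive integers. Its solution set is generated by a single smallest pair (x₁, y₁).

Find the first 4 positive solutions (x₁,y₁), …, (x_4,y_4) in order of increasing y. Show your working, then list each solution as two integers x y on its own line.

√102 → a₀=10, period (10,20); ℓ=2 even so k=1
step 0: (10, 1)  from 10·(1,0) + (0,1)
step 1: (101, 10)  from 10·(10,1) + (1,0)
→ (101, 10).  Check: 101²=10201, 102·10²=10200, difference 1.
(x_2, y_2) = (101·101 + 102·10·10, 101·10 + 10·101) = (20401, 2020)
(x_3, y_3) = (101·20401 + 102·10·2020, 101·2020 + 10·20401) = (4120901, 408030)
(x_4, y_4) = (101·4120901 + 102·10·408030, 101·408030 + 10·4120901) = (832401601, 82420040)

101 10
20401 2020
4120901 408030
832401601 82420040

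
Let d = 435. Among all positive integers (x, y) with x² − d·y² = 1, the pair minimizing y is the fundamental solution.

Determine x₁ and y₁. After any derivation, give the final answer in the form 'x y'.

√435 = [20; 1,5,1,40, …], period ℓ=4 (even) → k=3
a_0=20:  p_0=20·1+0=20,  q_0=20·0+1=1
a_1=1:  p_1=1·20+1=21,  q_1=1·1+0=1
a_2=5:  p_2=5·21+20=125,  q_2=5·1+1=6
a_3=1:  p_3=1·125+21=146,  q_3=1·6+1=7
fundamental: x₁=146, y₁=7  (since 21316 − 435·49 = 1)

146 7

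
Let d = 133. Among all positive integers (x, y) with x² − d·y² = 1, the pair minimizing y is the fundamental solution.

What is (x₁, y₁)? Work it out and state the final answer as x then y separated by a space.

2588599 224460

[11; 1,1,7,5,1,…,1,1,22] for √133; ℓ=16 ⇒ convergent index 15
step 0: (11, 1)  from 11·(1,0) + (0,1)
step 1: (12, 1)  from 1·(11,1) + (1,0)
step 2: (23, 2)  from 1·(12,1) + (11,1)
…
step 5: (1061, 92)  from 1·(888,77) + (173,15)
…
step 8: (7969, 691)  from 2·(3010,261) + (1949,169)
…
step 13: (1210008, 104921)  from 7·(168583,14618) + (29927,2595)
step 14: (1378591, 119539)  from 1·(1210008,104921) + (168583,14618)
step 15: (2588599, 224460)  from 1·(1378591,119539) + (1210008,104921)
fundamental: x₁=2588599, y₁=224460  (since 6700844782801 − 133·50382291600 = 1)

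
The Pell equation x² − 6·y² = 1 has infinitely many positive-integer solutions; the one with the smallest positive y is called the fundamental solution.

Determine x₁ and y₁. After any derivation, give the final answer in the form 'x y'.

d=6: √d = [2; 2,4] (ℓ=2, even), read p_1/q_1
a_0=2:  p_0=2·1+0=2,  q_0=2·0+1=1
a_1=2:  p_1=2·2+1=5,  q_1=2·1+0=2
→ (5, 2).  Check: 5²=25, 6·2²=24, difference 1.

5 2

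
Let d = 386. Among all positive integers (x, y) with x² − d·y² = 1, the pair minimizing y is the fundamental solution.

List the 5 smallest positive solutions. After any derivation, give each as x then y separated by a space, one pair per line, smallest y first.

√386 = [19; 1,1,1,4,1,18,1,4,1,1,1,38, …], period ℓ=12 (even) → k=11
a_0=19:  p_0=19·1+0=19,  q_0=19·0+1=1
…
a_2=1:  p_2=1·20+19=39,  q_2=1·1+1=2
a_3=1:  p_3=1·39+20=59,  q_3=1·2+1=3
…
a_5=1:  p_5=1·275+59=334,  q_5=1·14+3=17
…
a_8=4:  p_8=4·6621+6287=32771,  q_8=4·337+320=1668
…
a_10=1:  p_10=1·39392+32771=72163,  q_10=1·2005+1668=3673
a_11=1:  p_11=1·72163+39392=111555,  q_11=1·3673+2005=5678
(x₁, y₁) = (111555, 5678);  111555² − 386·5678² = 1 ✓
(111555+5678√386)^2 = 24889036049 + 1266818580√386
(111555+5678√386)^3 = 5552992832780835 + 282639893378122√386
(111555+5678√386)^4 = 1238928230896843060801 + 63059786610325980840√386
(111555+5678√386)^5 = 276417277589841662462530275 + 14069268990347189691834278√386

111555 5678
24889036049 1266818580
5552992832780835 282639893378122
1238928230896843060801 63059786610325980840
276417277589841662462530275 14069268990347189691834278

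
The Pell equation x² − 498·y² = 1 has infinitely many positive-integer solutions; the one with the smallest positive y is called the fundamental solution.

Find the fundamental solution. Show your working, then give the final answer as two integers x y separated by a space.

[22; 3,6,22,6,3,44] for √498; ℓ=6 ⇒ convergent index 5
i=0: a=22 ⇒ p=22, q=1
…
i=2: a=6 ⇒ p=424, q=19
…
i=4: a=6 ⇒ p=56794, q=2545
i=5: a=3 ⇒ p=179777, q=8056
→ (179777, 8056).  Check: 179777²=32319769729, 498·8056²=32319769728, difference 1.

179777 8056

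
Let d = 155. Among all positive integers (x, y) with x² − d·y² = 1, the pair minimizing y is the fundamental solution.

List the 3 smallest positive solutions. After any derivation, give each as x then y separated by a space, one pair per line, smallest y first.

√155 = [12; 2,4,2,24, …], period ℓ=4 (even) → k=3
a_0=12:  p_0=12·1+0=12,  q_0=12·0+1=1
…
a_2=4:  p_2=4·25+12=112,  q_2=4·2+1=9
a_3=2:  p_3=2·112+25=249,  q_3=2·9+2=20
→ (249, 20).  Check: 249²=62001, 155·20²=62000, difference 1.
(249+20√155)^2 = 124001 + 9960√155
(249+20√155)^3 = 61752249 + 4960060√155

249 20
124001 9960
61752249 4960060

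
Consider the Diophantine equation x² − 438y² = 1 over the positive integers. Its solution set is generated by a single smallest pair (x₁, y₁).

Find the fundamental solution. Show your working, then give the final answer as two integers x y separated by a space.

293 14

√438 → a₀=20, period (1,12,1,40); ℓ=4 even so k=3
step 0: (20, 1)  from 20·(1,0) + (0,1)
…
step 2: (272, 13)  from 12·(21,1) + (20,1)
step 3: (293, 14)  from 1·(272,13) + (21,1)
fundamental: x₁=293, y₁=14  (since 85849 − 438·196 = 1)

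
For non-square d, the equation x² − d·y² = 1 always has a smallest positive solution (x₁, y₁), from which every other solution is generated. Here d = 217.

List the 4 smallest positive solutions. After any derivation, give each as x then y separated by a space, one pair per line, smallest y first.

√217 = [14; 1,2,1,2,1,…,2,1,28, …], period ℓ=16 (even) → k=15
a_0=14:  p_0=14·1+0=14,  q_0=14·0+1=1
a_1=1:  p_1=1·14+1=15,  q_1=1·1+0=1
…
a_5=1:  p_5=1·162+59=221,  q_5=1·11+4=15
…
a_14=2:  p_14=2·1034361+740980=2809702,  q_14=2·70217+50301=190735
a_15=1:  p_15=1·2809702+1034361=3844063,  q_15=1·190735+70217=260952
fundamental: x₁=3844063, y₁=260952  (since 14776820347969 − 217·68095946304 = 1)
(3844063+260952√217)^2 = 29553640695937 + 2006231855952√217
(3844063+260952√217)^3 = 227212113429087499999 + 15424163293772565000√217
(3844063+260952√217)^4 = 1746835356769087211376615937 + 118582910847096488831334048√217

3844063 260952
29553640695937 2006231855952
227212113429087499999 15424163293772565000
1746835356769087211376615937 118582910847096488831334048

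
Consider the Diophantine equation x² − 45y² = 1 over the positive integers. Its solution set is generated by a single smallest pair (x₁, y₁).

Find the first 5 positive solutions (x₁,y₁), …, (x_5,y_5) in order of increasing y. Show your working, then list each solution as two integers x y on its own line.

161 24
51841 7728
16692641 2488392
5374978561 801254496
1730726404001 258001459320

d=45: √d = [6; 1,2,2,2,1,12] (ℓ=6, even), read p_5/q_5
k=0  a_k=6  p_k/q_k = 6/1
…
k=4  a_k=2  p_k/q_k = 114/17
k=5  a_k=1  p_k/q_k = 161/24
fundamental: x₁=161, y₁=24  (since 25921 − 45·576 = 1)
k=2:  x_2 = 161·161+45·24·24 = 51841,  y_2 = 161·24+24·161 = 7728
k=3:  x_3 = 161·51841+45·24·7728 = 16692641,  y_3 = 161·7728+24·51841 = 2488392
k=4:  x_4 = 161·16692641+45·24·2488392 = 5374978561,  y_4 = 161·2488392+24·16692641 = 801254496
k=5:  x_5 = 161·5374978561+45·24·801254496 = 1730726404001,  y_5 = 161·801254496+24·5374978561 = 258001459320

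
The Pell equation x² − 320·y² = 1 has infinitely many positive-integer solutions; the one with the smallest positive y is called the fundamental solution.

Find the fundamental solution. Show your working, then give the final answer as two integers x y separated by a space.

161 9

√320 → a₀=17, period (1,7,1,34); ℓ=4 even so k=3
a_0=17:  p_0=17·1+0=17,  q_0=17·0+1=1
a_1=1:  p_1=1·17+1=18,  q_1=1·1+0=1
a_2=7:  p_2=7·18+17=143,  q_2=7·1+1=8
a_3=1:  p_3=1·143+18=161,  q_3=1·8+1=9
(x₁, y₁) = (161, 9);  161² − 320·9² = 1 ✓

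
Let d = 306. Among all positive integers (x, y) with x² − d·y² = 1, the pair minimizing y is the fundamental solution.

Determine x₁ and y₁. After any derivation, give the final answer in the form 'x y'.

35 2

√306 → a₀=17, period (2,34); ℓ=2 even so k=1
k=0  a_k=17  p_k/q_k = 17/1
k=1  a_k=2  p_k/q_k = 35/2
(x₁, y₁) = (35, 2);  35² − 306·2² = 1 ✓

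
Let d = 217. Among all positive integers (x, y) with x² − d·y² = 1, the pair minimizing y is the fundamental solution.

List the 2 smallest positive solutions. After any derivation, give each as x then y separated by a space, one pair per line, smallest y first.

√217 → a₀=14, period (1,2,1,2,1,…,2,1,28); ℓ=16 even so k=15
k=0  a_k=14  p_k/q_k = 14/1
k=1  a_k=1  p_k/q_k = 15/1
…
k=3  a_k=1  p_k/q_k = 59/4
k=4  a_k=2  p_k/q_k = 162/11
k=5  a_k=1  p_k/q_k = 221/15
…
k=8  a_k=4  p_k/q_k = 15055/1022
k=9  a_k=9  p_k/q_k = 139163/9447
…
k=12  a_k=2  p_k/q_k = 740980/50301
k=13  a_k=1  p_k/q_k = 1034361/70217
k=14  a_k=2  p_k/q_k = 2809702/190735
k=15  a_k=1  p_k/q_k = 3844063/260952
→ (3844063, 260952).  Check: 3844063²=14776820347969, 217·260952²=14776820347968, difference 1.
n=2: (3844063,260952)∘(3844063,260952) = (3844063·3844063+217·260952·260952, 3844063·260952+260952·3844063) = (29553640695937,2006231855952)

3844063 260952
29553640695937 2006231855952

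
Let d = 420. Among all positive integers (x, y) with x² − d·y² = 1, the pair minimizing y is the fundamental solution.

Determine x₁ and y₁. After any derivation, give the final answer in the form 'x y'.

[20; 2,40] for √420; ℓ=2 ⇒ convergent index 1
step 0: (20, 1)  from 20·(1,0) + (0,1)
step 1: (41, 2)  from 2·(20,1) + (1,0)
(x₁, y₁) = (41, 2);  41² − 420·2² = 1 ✓

41 2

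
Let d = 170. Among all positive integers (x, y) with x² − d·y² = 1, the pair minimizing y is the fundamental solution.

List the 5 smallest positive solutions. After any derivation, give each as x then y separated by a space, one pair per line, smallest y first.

339 26
229841 17628
155831859 11951758
105653770561 8103274296
71633100608499 5494008020930

d=170: √d = [13; 26] (ℓ=1, odd), read p_1/q_1
i=0: a=13 ⇒ p=13, q=1
i=1: a=26 ⇒ p=339, q=26
(x₁, y₁) = (339, 26);  339² − 170·26² = 1 ✓
n=2: (339,26)∘(339,26) = (339·339+170·26·26, 339·26+26·339) = (229841,17628)
n=3: (229841,17628)∘(339,26) = (339·229841+170·26·17628, 339·17628+26·229841) = (155831859,11951758)
n=4: (155831859,11951758)∘(339,26) = (339·155831859+170·26·11951758, 339·11951758+26·155831859) = (105653770561,8103274296)
n=5: (105653770561,8103274296)∘(339,26) = (339·105653770561+170·26·8103274296, 339·8103274296+26·105653770561) = (71633100608499,5494008020930)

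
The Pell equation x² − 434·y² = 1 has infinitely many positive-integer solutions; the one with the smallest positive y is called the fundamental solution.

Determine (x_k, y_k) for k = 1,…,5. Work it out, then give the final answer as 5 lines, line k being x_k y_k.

125 6
31249 1500
7812125 374994
1953000001 93747000
488242188125 23436375006

√434 → a₀=20, period (1,4,1,40); ℓ=4 even so k=3
step 0: (20, 1)  from 20·(1,0) + (0,1)
step 1: (21, 1)  from 1·(20,1) + (1,0)
step 2: (104, 5)  from 4·(21,1) + (20,1)
step 3: (125, 6)  from 1·(104,5) + (21,1)
fundamental: x₁=125, y₁=6  (since 15625 − 434·36 = 1)
k=2:  x_2 = 125·125+434·6·6 = 31249,  y_2 = 125·6+6·125 = 1500
k=3:  x_3 = 125·31249+434·6·1500 = 7812125,  y_3 = 125·1500+6·31249 = 374994
k=4:  x_4 = 125·7812125+434·6·374994 = 1953000001,  y_4 = 125·374994+6·7812125 = 93747000
k=5:  x_5 = 125·1953000001+434·6·93747000 = 488242188125,  y_5 = 125·93747000+6·1953000001 = 23436375006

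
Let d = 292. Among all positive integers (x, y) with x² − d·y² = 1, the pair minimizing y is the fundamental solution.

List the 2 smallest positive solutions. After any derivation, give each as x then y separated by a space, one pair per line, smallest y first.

√292 → a₀=17, period (11,2,1,3,8,3,1,2,11,34); ℓ=10 even so k=9
step 0: (17, 1)  from 17·(1,0) + (0,1)
…
step 2: (393, 23)  from 2·(188,11) + (17,1)
step 3: (581, 34)  from 1·(393,23) + (188,11)
step 4: (2136, 125)  from 3·(581,34) + (393,23)
step 5: (17669, 1034)  from 8·(2136,125) + (581,34)
step 6: (55143, 3227)  from 3·(17669,1034) + (2136,125)
step 7: (72812, 4261)  from 1·(55143,3227) + (17669,1034)
step 8: (200767, 11749)  from 2·(72812,4261) + (55143,3227)
step 9: (2281249, 133500)  from 11·(200767,11749) + (72812,4261)
fundamental: x₁=2281249, y₁=133500  (since 5204097000001 − 292·17822250000 = 1)
(x_2, y_2) = (2281249·2281249 + 292·133500·133500, 2281249·133500 + 133500·2281249) = (10408194000001, 609093483000)

2281249 133500
10408194000001 609093483000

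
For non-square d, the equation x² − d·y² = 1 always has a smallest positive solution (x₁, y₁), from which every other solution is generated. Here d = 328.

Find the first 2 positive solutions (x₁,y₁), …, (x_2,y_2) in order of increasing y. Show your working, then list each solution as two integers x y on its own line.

√328 → a₀=18, period (9,36); ℓ=2 even so k=1
i=0: a=18 ⇒ p=18, q=1
i=1: a=9 ⇒ p=163, q=9
(x₁, y₁) = (163, 9);  163² − 328·9² = 1 ✓
n=2: (163,9)∘(163,9) = (163·163+328·9·9, 163·9+9·163) = (53137,2934)

163 9
53137 2934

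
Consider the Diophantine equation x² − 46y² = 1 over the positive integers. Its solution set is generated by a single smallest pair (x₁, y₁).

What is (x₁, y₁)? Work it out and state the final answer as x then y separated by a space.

24335 3588

√46 = [6; 1,3,1,1,2,6,2,1,1,3,1,12, …], period ℓ=12 (even) → k=11
i=0: a=6 ⇒ p=6, q=1
i=1: a=1 ⇒ p=7, q=1
i=2: a=3 ⇒ p=27, q=4
…
i=7: a=2 ⇒ p=2150, q=317
…
i=9: a=1 ⇒ p=5297, q=781
i=10: a=3 ⇒ p=19038, q=2807
i=11: a=1 ⇒ p=24335, q=3588
(x₁, y₁) = (24335, 3588);  24335² − 46·3588² = 1 ✓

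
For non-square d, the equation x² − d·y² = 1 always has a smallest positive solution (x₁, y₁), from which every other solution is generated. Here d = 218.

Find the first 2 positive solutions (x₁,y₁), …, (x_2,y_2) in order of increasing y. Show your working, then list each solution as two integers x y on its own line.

[14; 1,3,3,1,28] for √218; ℓ=5 ⇒ convergent index 9
step 0: (14, 1)  from 14·(1,0) + (0,1)
step 1: (15, 1)  from 1·(14,1) + (1,0)
step 2: (59, 4)  from 3·(15,1) + (14,1)
…
step 5: (7220, 489)  from 28·(251,17) + (192,13)
…
step 7: (29633, 2007)  from 3·(7471,506) + (7220,489)
step 8: (96370, 6527)  from 3·(29633,2007) + (7471,506)
step 9: (126003, 8534)  from 1·(96370,6527) + (29633,2007)
→ (126003, 8534).  Check: 126003²=15876756009, 218·8534²=15876756008, difference 1.
n=2: (126003,8534)∘(126003,8534) = (126003·126003+218·8534·8534, 126003·8534+8534·126003) = (31753512017,2150619204)

126003 8534
31753512017 2150619204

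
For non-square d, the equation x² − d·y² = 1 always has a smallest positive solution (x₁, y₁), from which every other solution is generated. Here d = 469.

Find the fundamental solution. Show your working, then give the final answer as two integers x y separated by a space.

√469 = [21; 1,1,1,10,6,10,1,1,1,42, …], period ℓ=10 (even) → k=9
i=0: a=21 ⇒ p=21, q=1
…
i=2: a=1 ⇒ p=43, q=2
…
i=4: a=10 ⇒ p=693, q=32
i=5: a=6 ⇒ p=4223, q=195
i=6: a=10 ⇒ p=42923, q=1982
…
i=8: a=1 ⇒ p=90069, q=4159
i=9: a=1 ⇒ p=137215, q=6336
→ (137215, 6336).  Check: 137215²=18827956225, 469·6336²=18827956224, difference 1.

137215 6336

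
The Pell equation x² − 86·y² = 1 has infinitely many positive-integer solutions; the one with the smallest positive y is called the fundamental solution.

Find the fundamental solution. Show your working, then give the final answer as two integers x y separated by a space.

[9; 3,1,1,1,8,1,1,1,3,18] for √86; ℓ=10 ⇒ convergent index 9
i=0: a=9 ⇒ p=9, q=1
…
i=4: a=1 ⇒ p=102, q=11
i=5: a=8 ⇒ p=881, q=95
i=6: a=1 ⇒ p=983, q=106
i=7: a=1 ⇒ p=1864, q=201
i=8: a=1 ⇒ p=2847, q=307
i=9: a=3 ⇒ p=10405, q=1122
→ (10405, 1122).  Check: 10405²=108264025, 86·1122²=108264024, difference 1.

10405 1122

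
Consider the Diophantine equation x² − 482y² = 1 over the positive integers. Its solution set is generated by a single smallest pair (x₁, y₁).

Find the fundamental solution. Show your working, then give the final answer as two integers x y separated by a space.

483 22

d=482: √d = [21; 1,20,1,42] (ℓ=4, even), read p_3/q_3
step 0: (21, 1)  from 21·(1,0) + (0,1)
step 1: (22, 1)  from 1·(21,1) + (1,0)
step 2: (461, 21)  from 20·(22,1) + (21,1)
step 3: (483, 22)  from 1·(461,21) + (22,1)
fundamental: x₁=483, y₁=22  (since 233289 − 482·484 = 1)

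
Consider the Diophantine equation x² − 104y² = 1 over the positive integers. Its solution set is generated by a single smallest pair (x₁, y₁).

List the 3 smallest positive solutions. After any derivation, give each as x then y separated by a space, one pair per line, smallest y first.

51 5
5201 510
530451 52015

√104 → a₀=10, period (5,20); ℓ=2 even so k=1
i=0: a=10 ⇒ p=10, q=1
i=1: a=5 ⇒ p=51, q=5
fundamental: x₁=51, y₁=5  (since 2601 − 104·25 = 1)
n=2: (51,5)∘(51,5) = (51·51+104·5·5, 51·5+5·51) = (5201,510)
n=3: (5201,510)∘(51,5) = (51·5201+104·5·510, 51·510+5·5201) = (530451,52015)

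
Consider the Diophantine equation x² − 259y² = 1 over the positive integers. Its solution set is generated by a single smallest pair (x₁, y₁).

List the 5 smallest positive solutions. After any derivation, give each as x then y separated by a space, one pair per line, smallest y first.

√259 → a₀=16, period (10,1,2,3,4,3,2,1,10,32); ℓ=10 even so k=9
i=0: a=16 ⇒ p=16, q=1
i=1: a=10 ⇒ p=161, q=10
…
i=4: a=3 ⇒ p=1722, q=107
i=5: a=4 ⇒ p=7403, q=460
i=6: a=3 ⇒ p=23931, q=1487
i=7: a=2 ⇒ p=55265, q=3434
i=8: a=1 ⇒ p=79196, q=4921
i=9: a=10 ⇒ p=847225, q=52644
→ (847225, 52644).  Check: 847225²=717790200625, 259·52644²=717790200624, difference 1.
k=2:  x_2 = 847225·847225+259·52644·52644 = 1435580401249,  y_2 = 847225·52644+52644·847225 = 89202625800
k=3:  x_3 = 847225·1435580401249+259·52644·89202625800 = 2432519210895520825,  y_3 = 847225·89202625800+52644·1435580401249 = 151149389286757356
k=4:  x_4 = 847225·2432519210895520825+259·52644·151149389286757356 = 4121782176900479681520001,  y_4 = 847225·151149389286757356+52644·2432519210895520825 = 256115082676856799248400
k=5:  x_5 = 847225·4121782176900479681520001+259·52644·256115082676856799248400 = 6984153809646585277140670173625,  y_5 = 847225·256115082676856799248400+52644·4121782176900479681520001 = 433974201841648854097164622644

847225 52644
1435580401249 89202625800
2432519210895520825 151149389286757356
4121782176900479681520001 256115082676856799248400
6984153809646585277140670173625 433974201841648854097164622644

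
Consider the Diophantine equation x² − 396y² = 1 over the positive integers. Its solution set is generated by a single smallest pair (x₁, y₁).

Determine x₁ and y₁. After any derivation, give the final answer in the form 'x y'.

199 10

√396 → a₀=19, period (1,8,1,38); ℓ=4 even so k=3
a_0=19:  p_0=19·1+0=19,  q_0=19·0+1=1
a_1=1:  p_1=1·19+1=20,  q_1=1·1+0=1
a_2=8:  p_2=8·20+19=179,  q_2=8·1+1=9
a_3=1:  p_3=1·179+20=199,  q_3=1·9+1=10
→ (199, 10).  Check: 199²=39601, 396·10²=39600, difference 1.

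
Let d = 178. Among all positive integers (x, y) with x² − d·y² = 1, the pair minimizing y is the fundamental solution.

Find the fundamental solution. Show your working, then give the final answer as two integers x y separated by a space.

1601 120

d=178: √d = [13; 2,1,12,1,2,26] (ℓ=6, even), read p_5/q_5
a_0=13:  p_0=13·1+0=13,  q_0=13·0+1=1
…
a_2=1:  p_2=1·27+13=40,  q_2=1·2+1=3
…
a_4=1:  p_4=1·507+40=547,  q_4=1·38+3=41
a_5=2:  p_5=2·547+507=1601,  q_5=2·41+38=120
→ (1601, 120).  Check: 1601²=2563201, 178·120²=2563200, difference 1.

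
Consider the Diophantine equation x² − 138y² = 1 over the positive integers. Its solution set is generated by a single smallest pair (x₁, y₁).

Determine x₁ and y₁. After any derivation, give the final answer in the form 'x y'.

47 4

√138 = [11; 1,2,1,22, …], period ℓ=4 (even) → k=3
step 0: (11, 1)  from 11·(1,0) + (0,1)
…
step 2: (35, 3)  from 2·(12,1) + (11,1)
step 3: (47, 4)  from 1·(35,3) + (12,1)
(x₁, y₁) = (47, 4);  47² − 138·4² = 1 ✓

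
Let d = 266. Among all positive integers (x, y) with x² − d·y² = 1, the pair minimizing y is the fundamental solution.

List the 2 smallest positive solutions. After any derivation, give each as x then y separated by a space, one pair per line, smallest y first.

685 42
938449 57540

[16; 3,4,3,32] for √266; ℓ=4 ⇒ convergent index 3
k=0  a_k=16  p_k/q_k = 16/1
k=1  a_k=3  p_k/q_k = 49/3
k=2  a_k=4  p_k/q_k = 212/13
k=3  a_k=3  p_k/q_k = 685/42
→ (685, 42).  Check: 685²=469225, 266·42²=469224, difference 1.
(685+42√266)^2 = 938449 + 57540√266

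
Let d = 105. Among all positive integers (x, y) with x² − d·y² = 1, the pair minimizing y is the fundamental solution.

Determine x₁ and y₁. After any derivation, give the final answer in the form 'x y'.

√105 → a₀=10, period (4,20); ℓ=2 even so k=1
k=0  a_k=10  p_k/q_k = 10/1
k=1  a_k=4  p_k/q_k = 41/4
→ (41, 4).  Check: 41²=1681, 105·4²=1680, difference 1.

41 4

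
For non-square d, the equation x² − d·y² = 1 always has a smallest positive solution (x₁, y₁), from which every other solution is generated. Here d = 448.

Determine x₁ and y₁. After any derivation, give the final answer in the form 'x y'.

√448 = [21; 6,42, …], period ℓ=2 (even) → k=1
i=0: a=21 ⇒ p=21, q=1
i=1: a=6 ⇒ p=127, q=6
fundamental: x₁=127, y₁=6  (since 16129 − 448·36 = 1)

127 6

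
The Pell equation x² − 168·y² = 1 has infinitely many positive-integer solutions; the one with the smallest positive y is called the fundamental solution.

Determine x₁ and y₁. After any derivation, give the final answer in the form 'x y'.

13 1

d=168: √d = [12; 1,24] (ℓ=2, even), read p_1/q_1
k=0  a_k=12  p_k/q_k = 12/1
k=1  a_k=1  p_k/q_k = 13/1
→ (13, 1).  Check: 13²=169, 168·1²=168, difference 1.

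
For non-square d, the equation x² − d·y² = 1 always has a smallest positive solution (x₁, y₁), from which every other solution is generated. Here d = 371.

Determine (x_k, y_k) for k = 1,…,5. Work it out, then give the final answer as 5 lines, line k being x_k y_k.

1695 88
5746049 298320
19479104415 1011304712
66034158220801 3428322675360
223855776889410975 11622012858165688

√371 = [19; 3,1,4,1,3,38, …], period ℓ=6 (even) → k=5
k=0  a_k=19  p_k/q_k = 19/1
k=1  a_k=3  p_k/q_k = 58/3
k=2  a_k=1  p_k/q_k = 77/4
k=3  a_k=4  p_k/q_k = 366/19
k=4  a_k=1  p_k/q_k = 443/23
k=5  a_k=3  p_k/q_k = 1695/88
(x₁, y₁) = (1695, 88);  1695² − 371·88² = 1 ✓
(1695+88√371)^2 = 5746049 + 298320√371
(1695+88√371)^3 = 19479104415 + 1011304712√371
(1695+88√371)^4 = 66034158220801 + 3428322675360√371
(1695+88√371)^5 = 223855776889410975 + 11622012858165688√371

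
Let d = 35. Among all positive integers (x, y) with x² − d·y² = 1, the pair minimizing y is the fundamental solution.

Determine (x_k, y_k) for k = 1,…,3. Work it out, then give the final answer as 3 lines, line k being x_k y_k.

6 1
71 12
846 143

[5; 1,10] for √35; ℓ=2 ⇒ convergent index 1
a_0=5:  p_0=5·1+0=5,  q_0=5·0+1=1
a_1=1:  p_1=1·5+1=6,  q_1=1·1+0=1
fundamental: x₁=6, y₁=1  (since 36 − 35·1 = 1)
k=2:  x_2 = 6·6+35·1·1 = 71,  y_2 = 6·1+1·6 = 12
k=3:  x_3 = 6·71+35·1·12 = 846,  y_3 = 6·12+1·71 = 143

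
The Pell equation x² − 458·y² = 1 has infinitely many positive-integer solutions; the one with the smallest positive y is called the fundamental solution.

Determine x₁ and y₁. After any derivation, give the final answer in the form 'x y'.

[21; 2,2,42] for √458; ℓ=3 ⇒ convergent index 5
k=0  a_k=21  p_k/q_k = 21/1
…
k=2  a_k=2  p_k/q_k = 107/5
…
k=4  a_k=2  p_k/q_k = 9181/429
k=5  a_k=2  p_k/q_k = 22899/1070
→ (22899, 1070).  Check: 22899²=524364201, 458·1070²=524364200, difference 1.

22899 1070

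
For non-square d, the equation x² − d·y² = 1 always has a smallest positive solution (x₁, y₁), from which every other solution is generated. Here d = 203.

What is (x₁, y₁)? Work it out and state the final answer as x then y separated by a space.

[14; 4,28] for √203; ℓ=2 ⇒ convergent index 1
step 0: (14, 1)  from 14·(1,0) + (0,1)
step 1: (57, 4)  from 4·(14,1) + (1,0)
→ (57, 4).  Check: 57²=3249, 203·4²=3248, difference 1.

57 4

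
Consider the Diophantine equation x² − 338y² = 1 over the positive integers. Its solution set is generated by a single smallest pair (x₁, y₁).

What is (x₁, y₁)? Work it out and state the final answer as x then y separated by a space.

√338 → a₀=18, period (2,1,1,2,36); ℓ=5 odd so k=9
step 0: (18, 1)  from 18·(1,0) + (0,1)
step 1: (37, 2)  from 2·(18,1) + (1,0)
step 2: (55, 3)  from 1·(37,2) + (18,1)
…
step 8: (43958, 2391)  from 1·(26327,1432) + (17631,959)
step 9: (114243, 6214)  from 2·(43958,2391) + (26327,1432)
→ (114243, 6214).  Check: 114243²=13051463049, 338·6214²=13051463048, difference 1.

114243 6214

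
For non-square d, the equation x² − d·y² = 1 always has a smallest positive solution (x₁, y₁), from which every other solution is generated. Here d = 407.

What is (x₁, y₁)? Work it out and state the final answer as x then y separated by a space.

√407 → a₀=20, period (5,1,2,1,5,40); ℓ=6 even so k=5
i=0: a=20 ⇒ p=20, q=1
i=1: a=5 ⇒ p=101, q=5
i=2: a=1 ⇒ p=121, q=6
i=3: a=2 ⇒ p=343, q=17
i=4: a=1 ⇒ p=464, q=23
i=5: a=5 ⇒ p=2663, q=132
→ (2663, 132).  Check: 2663²=7091569, 407·132²=7091568, difference 1.

2663 132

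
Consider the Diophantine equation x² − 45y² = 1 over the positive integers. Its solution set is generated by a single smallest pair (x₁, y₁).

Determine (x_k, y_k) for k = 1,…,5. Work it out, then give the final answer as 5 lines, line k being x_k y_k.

√45 = [6; 1,2,2,2,1,12, …], period ℓ=6 (even) → k=5
a_0=6:  p_0=6·1+0=6,  q_0=6·0+1=1
a_1=1:  p_1=1·6+1=7,  q_1=1·1+0=1
a_2=2:  p_2=2·7+6=20,  q_2=2·1+1=3
a_3=2:  p_3=2·20+7=47,  q_3=2·3+1=7
a_4=2:  p_4=2·47+20=114,  q_4=2·7+3=17
a_5=1:  p_5=1·114+47=161,  q_5=1·17+7=24
fundamental: x₁=161, y₁=24  (since 25921 − 45·576 = 1)
(161+24√45)^2 = 51841 + 7728√45
(161+24√45)^3 = 16692641 + 2488392√45
(161+24√45)^4 = 5374978561 + 801254496√45
(161+24√45)^5 = 1730726404001 + 258001459320√45

161 24
51841 7728
16692641 2488392
5374978561 801254496
1730726404001 258001459320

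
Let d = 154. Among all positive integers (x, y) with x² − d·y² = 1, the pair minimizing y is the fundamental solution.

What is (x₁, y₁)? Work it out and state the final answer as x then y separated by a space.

21295 1716

d=154: √d = [12; 2,2,3,1,2,1,3,2,2,24] (ℓ=10, even), read p_9/q_9
a_0=12:  p_0=12·1+0=12,  q_0=12·0+1=1
…
a_4=1:  p_4=1·211+62=273,  q_4=1·17+5=22
a_5=2:  p_5=2·273+211=757,  q_5=2·22+17=61
a_6=1:  p_6=1·757+273=1030,  q_6=1·61+22=83
a_7=3:  p_7=3·1030+757=3847,  q_7=3·83+61=310
a_8=2:  p_8=2·3847+1030=8724,  q_8=2·310+83=703
a_9=2:  p_9=2·8724+3847=21295,  q_9=2·703+310=1716
fundamental: x₁=21295, y₁=1716  (since 453477025 − 154·2944656 = 1)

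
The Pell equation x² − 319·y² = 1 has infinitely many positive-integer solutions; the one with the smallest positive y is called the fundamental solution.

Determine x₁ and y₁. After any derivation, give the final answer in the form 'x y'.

√319 = [17; 1,6,5,1,4,…,6,1,34, …], period ℓ=14 (even) → k=13
i=0: a=17 ⇒ p=17, q=1
i=1: a=1 ⇒ p=18, q=1
i=2: a=6 ⇒ p=125, q=7
i=3: a=5 ⇒ p=643, q=36
i=4: a=1 ⇒ p=768, q=43
i=5: a=4 ⇒ p=3715, q=208
i=6: a=3 ⇒ p=11913, q=667
i=7: a=1 ⇒ p=15628, q=875
i=8: a=3 ⇒ p=58797, q=3292
i=9: a=4 ⇒ p=250816, q=14043
i=10: a=1 ⇒ p=309613, q=17335
i=11: a=5 ⇒ p=1798881, q=100718
i=12: a=6 ⇒ p=11102899, q=621643
i=13: a=1 ⇒ p=12901780, q=722361
(x₁, y₁) = (12901780, 722361);  12901780² − 319·722361² = 1 ✓

12901780 722361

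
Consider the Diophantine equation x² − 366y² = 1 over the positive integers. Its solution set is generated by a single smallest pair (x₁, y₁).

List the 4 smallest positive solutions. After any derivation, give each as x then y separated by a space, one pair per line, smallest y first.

907925 47458
1648655611249 86176609300
2993711291685588725 156483795997357542
5436130649005627630680001 284151100961715516031400

√366 → a₀=19, period (7,1,1,1,2,12,2,1,1,1,7,38); ℓ=12 even so k=11
step 0: (19, 1)  from 19·(1,0) + (0,1)
…
step 2: (153, 8)  from 1·(134,7) + (19,1)
step 3: (287, 15)  from 1·(153,8) + (134,7)
…
step 5: (1167, 61)  from 2·(440,23) + (287,15)
step 6: (14444, 755)  from 12·(1167,61) + (440,23)
step 7: (30055, 1571)  from 2·(14444,755) + (1167,61)
step 8: (44499, 2326)  from 1·(30055,1571) + (14444,755)
…
step 10: (119053, 6223)  from 1·(74554,3897) + (44499,2326)
step 11: (907925, 47458)  from 7·(119053,6223) + (74554,3897)
fundamental: x₁=907925, y₁=47458  (since 824327805625 − 366·2252261764 = 1)
k=2:  x_2 = 907925·907925+366·47458·47458 = 1648655611249,  y_2 = 907925·47458+47458·907925 = 86176609300
k=3:  x_3 = 907925·1648655611249+366·47458·86176609300 = 2993711291685588725,  y_3 = 907925·86176609300+47458·1648655611249 = 156483795997357542
k=4:  x_4 = 907925·2993711291685588725+366·47458·156483795997357542 = 5436130649005627630680001,  y_4 = 907925·156483795997357542+47458·2993711291685588725 = 284151100961715516031400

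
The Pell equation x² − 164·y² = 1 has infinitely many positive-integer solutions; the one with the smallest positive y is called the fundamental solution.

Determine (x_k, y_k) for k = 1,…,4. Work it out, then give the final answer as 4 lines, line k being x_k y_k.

2049 160
8396801 655680
34410088449 2686976480
141012534067201 11011228959360

d=164: √d = [12; 1,4,6,4,1,24] (ℓ=6, even), read p_5/q_5
k=0  a_k=12  p_k/q_k = 12/1
k=1  a_k=1  p_k/q_k = 13/1
k=2  a_k=4  p_k/q_k = 64/5
k=3  a_k=6  p_k/q_k = 397/31
k=4  a_k=4  p_k/q_k = 1652/129
k=5  a_k=1  p_k/q_k = 2049/160
→ (2049, 160).  Check: 2049²=4198401, 164·160²=4198400, difference 1.
(2049+160√164)^2 = 8396801 + 655680√164
(2049+160√164)^3 = 34410088449 + 2686976480√164
(2049+160√164)^4 = 141012534067201 + 11011228959360√164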